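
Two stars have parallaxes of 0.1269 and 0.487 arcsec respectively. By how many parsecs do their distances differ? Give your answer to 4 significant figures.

d_A = 1/0.1269″ = 7.8802 pc; d_B = 1/0.4870″ = 2.0534 pc.
|d_B − d_A| = |2.0534 − 7.8802| = 5.8268 pc.

5.827 pc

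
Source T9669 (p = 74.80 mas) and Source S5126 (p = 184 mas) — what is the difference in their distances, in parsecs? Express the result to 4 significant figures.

d_A = 1/0.07480″ = 13.369 pc; d_B = 1/0.1840″ = 5.4348 pc.
|d_B − d_A| = |5.4348 − 13.369| = 7.9342 pc.

7.934 pc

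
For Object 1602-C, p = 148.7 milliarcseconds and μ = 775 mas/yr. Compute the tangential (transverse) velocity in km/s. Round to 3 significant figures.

24.7 km/s

d = 1/p = 1/0.1487″ = 6.7249 pc.
μ = 775 mas/yr = 0.775 ″/yr.
v_t = 4.74 × μ × d = 4.74 × 0.775 × 6.7249 = 24.704 km/s.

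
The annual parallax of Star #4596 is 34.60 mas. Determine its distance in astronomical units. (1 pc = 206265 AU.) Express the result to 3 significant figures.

5.96 × 10^6 AU

p = 34.60 mas = 0.03460 arcsec.
d = 1/p = 1/0.03460 = 28.902 pc.
In AU: 28.902 × 206265 = 5.9615 × 10^6 AU.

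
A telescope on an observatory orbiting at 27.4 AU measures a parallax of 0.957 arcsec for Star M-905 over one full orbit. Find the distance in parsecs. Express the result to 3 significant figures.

With baseline B (in AU) and parallax p (in arcsec), d = B/p parsecs.
d = 27.4 / 0.957 = 28.631 pc.

28.6 pc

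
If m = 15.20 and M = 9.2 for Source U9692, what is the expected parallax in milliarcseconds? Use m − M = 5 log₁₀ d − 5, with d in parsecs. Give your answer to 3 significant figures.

6.31 mas

m − M = 15.20 − 9.2 = 6.00.
d = 10^((m−M)/5 + 1) = 10^2.200 = 158.49 pc.
p = 1/d = 1/158.49 = 0.0063095 arcsec = 6.3095 mas.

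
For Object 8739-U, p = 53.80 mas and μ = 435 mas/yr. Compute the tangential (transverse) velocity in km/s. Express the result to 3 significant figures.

d = 1/p = 1/0.05380″ = 18.587 pc.
μ = 435 mas/yr = 0.435 ″/yr.
v_t = 4.74 × μ × d = 4.74 × 0.435 × 18.587 = 38.325 km/s.

38.3 km/s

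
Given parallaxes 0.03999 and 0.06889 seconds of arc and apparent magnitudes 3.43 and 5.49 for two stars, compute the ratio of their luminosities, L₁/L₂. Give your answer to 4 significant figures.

d₁ = 1/p₁ = 1/0.03999″ = 25.006 pc; d₂ = 1/p₂ = 1/0.06889″ = 14.516 pc.
M₁ = m₁ − 5 log₁₀ d₁ + 5 = 3.43 − 6.9902 + 5 = 1.4398.
M₂ = 5.49 − 5.8092 + 5 = 4.6808.
L₁/L₂ = 10^(0.4(M₂ − M₁)) = 10^(0.4 × 3.2410) = 10^1.29640 = 19.788.

L₁/L₂ = 19.79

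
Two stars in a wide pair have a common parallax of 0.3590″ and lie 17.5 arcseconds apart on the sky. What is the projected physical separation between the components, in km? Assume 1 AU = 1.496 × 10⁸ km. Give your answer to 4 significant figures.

d = 1/p = 1/0.3590″ = 2.7855 pc.
At distance d (pc), an angle of θ arcsec spans θ·d AU: s = 17.5 × 2.7855 = 48.746 AU.
= 48.746 × 1.496 × 10⁸ km = 7.2924 × 10^9 km.

7.292 × 10^9 km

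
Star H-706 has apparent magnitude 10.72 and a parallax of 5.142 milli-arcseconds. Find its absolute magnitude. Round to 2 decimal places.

d = 1/p = 1/0.005142″ = 194.48 pc.
m − M = 5 log₁₀(194.48) − 5 = 11.4444 − 5 = 6.4444.
M = m − (m − M) = 10.72 − 6.4444 = 4.28.

M = 4.28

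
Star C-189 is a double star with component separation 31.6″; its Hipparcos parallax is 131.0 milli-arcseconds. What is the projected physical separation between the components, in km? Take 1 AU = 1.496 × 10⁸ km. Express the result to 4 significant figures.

d = 1/p = 1/0.1310″ = 7.6336 pc.
At distance d (pc), an angle of θ arcsec spans θ·d AU: s = 31.6 × 7.6336 = 241.22 AU.
= 241.22 × 1.496 × 10⁸ km = 3.6087 × 10^10 km.

3.609 × 10^10 km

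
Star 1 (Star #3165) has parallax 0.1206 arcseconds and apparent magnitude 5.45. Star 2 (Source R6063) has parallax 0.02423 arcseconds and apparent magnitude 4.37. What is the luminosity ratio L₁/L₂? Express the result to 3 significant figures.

L₁/L₂ = 0.0149

d₁ = 1/p₁ = 1/0.1206″ = 8.2919 pc; d₂ = 1/p₂ = 1/0.02423″ = 41.271 pc.
M₁ = m₁ − 5 log₁₀ d₁ + 5 = 5.45 − 4.5933 + 5 = 5.8567.
M₂ = 4.37 − 8.0782 + 5 = 1.2918.
L₁/L₂ = 10^(0.4(M₂ − M₁)) = 10^(0.4 × (-4.5649)) = 10^(-1.82596) = 0.014929.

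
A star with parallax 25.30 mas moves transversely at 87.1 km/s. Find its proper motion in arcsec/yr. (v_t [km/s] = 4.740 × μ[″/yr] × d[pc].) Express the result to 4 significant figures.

d = 1/p = 1/0.02530″ = 39.526 pc.
μ = v_t / (4.74 d) = 87.1 / (4.74 × 39.526) = 87.1 / 187.35 = 0.46491 ″/yr.

0.4649 arcsec/yr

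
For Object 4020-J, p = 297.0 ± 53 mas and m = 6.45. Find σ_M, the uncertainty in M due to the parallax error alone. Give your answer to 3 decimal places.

M = m − 5 log₁₀ d + 5 = m + 5 log₁₀ p + 5, so ∂M/∂p = 5/(p ln 10).
σ_M = (5/ln 10) · (σ_p/p) = 2.1715 × 53/297.0 = 2.1715 × 0.17845 = 0.3875.

σ_M = 0.388 mag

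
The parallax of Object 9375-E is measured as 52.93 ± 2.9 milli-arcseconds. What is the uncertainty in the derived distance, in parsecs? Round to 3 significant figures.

d = 1/p, so σ_d = σ_p / p².
σ_d = 0.00290 / (0.05293)² = 0.00290 / 0.0028016 = 1.0351 pc.

1.04 pc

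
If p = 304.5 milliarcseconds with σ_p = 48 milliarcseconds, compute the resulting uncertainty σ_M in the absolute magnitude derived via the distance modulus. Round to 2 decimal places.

σ_M = 0.34 mag

M = m − 5 log₁₀ d + 5 = m + 5 log₁₀ p + 5, so ∂M/∂p = 5/(p ln 10).
σ_M = (5/ln 10) · (σ_p/p) = 2.1715 × 48/304.5 = 2.1715 × 0.15764 = 0.34232.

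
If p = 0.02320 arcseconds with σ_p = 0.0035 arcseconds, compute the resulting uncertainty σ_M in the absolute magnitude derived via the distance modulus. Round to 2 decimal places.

σ_M = 0.33 mag

M = m − 5 log₁₀ d + 5 = m + 5 log₁₀ p + 5, so ∂M/∂p = 5/(p ln 10).
σ_M = (5/ln 10) · (σ_p/p) = 2.1715 × 0.0035/0.02320 = 2.1715 × 0.15086 = 0.32759.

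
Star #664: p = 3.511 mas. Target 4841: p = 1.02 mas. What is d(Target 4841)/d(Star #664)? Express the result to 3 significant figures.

3.44

Since d = 1/p, d_B/d_A = p_A/p_B.
= 3.511 / 1.02 = 3.4422.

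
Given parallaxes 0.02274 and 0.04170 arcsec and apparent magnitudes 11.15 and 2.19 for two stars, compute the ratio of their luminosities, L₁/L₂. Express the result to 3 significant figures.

L₁/L₂ = 0.000876

d₁ = 1/p₁ = 1/0.02274″ = 43.975 pc; d₂ = 1/p₂ = 1/0.04170″ = 23.981 pc.
M₁ = m₁ − 5 log₁₀ d₁ + 5 = 11.15 − 8.2160 + 5 = 7.9340.
M₂ = 2.19 − 6.8993 + 5 = 0.2907.
L₁/L₂ = 10^(0.4(M₂ − M₁)) = 10^(0.4 × (-7.6433)) = 10^(-3.05732) = 0.00087635.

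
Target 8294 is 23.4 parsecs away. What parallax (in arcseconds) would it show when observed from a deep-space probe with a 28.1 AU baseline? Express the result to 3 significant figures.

p (arcsec) = B (AU) / d (pc).
p = 28.1 / 23.4 = 1.2009 arcsec.

1.20 arcsec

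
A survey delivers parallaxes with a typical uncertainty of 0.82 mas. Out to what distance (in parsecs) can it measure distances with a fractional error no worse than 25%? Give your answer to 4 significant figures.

σ_d/d = σ_p/p, so the condition is σ_p/p ≤ 0.25, i.e. p ≥ σ_p/0.25.
p_min = 0.82/0.25 = 3.28 mas = 0.00328 arcsec.
d_max = 1/p_min = 1/0.00328 = 304.88 pc.

304.9 pc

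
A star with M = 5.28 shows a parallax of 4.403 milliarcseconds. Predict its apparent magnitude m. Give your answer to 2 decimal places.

m = 12.06

d = 1/p = 1/0.004403″ = 227.12 pc.
m − M = 5 log₁₀ d − 5 = 5 log₁₀(227.12) − 5 = 11.7813 − 5 = 6.7813.
m = M + (m − M) = 5.28 + 6.7813 = 12.06.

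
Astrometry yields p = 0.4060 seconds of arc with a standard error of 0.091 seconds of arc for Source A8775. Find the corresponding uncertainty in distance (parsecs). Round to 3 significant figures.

d = 1/p, so σ_d = σ_p / p².
σ_d = 0.0910 / (0.4060)² = 0.0910 / 0.16484 = 0.55205 pc.

0.552 pc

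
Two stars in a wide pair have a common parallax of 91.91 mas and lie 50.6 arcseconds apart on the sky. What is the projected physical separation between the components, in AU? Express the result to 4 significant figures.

d = 1/p = 1/0.09191″ = 10.88 pc.
At distance d (pc), an angle of θ arcsec spans θ·d AU: s = 50.6 × 10.88 = 550.53 AU.

550.5 AU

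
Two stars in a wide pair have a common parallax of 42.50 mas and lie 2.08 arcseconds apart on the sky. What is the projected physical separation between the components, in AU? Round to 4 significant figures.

d = 1/p = 1/0.04250″ = 23.529 pc.
At distance d (pc), an angle of θ arcsec spans θ·d AU: s = 2.08 × 23.529 = 48.94 AU.

48.94 AU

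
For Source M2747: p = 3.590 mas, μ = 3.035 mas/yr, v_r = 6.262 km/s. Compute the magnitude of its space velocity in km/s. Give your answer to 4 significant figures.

7.434 km/s

d = 1/p = 1/0.003590″ = 278.55 pc.
μ = 3.035 mas/yr = 0.003035 ″/yr.
v_t = 4.740 μ d = 4.740 × 0.003035 × 278.55 = 4.0072 km/s.
v = √(v_r² + v_t²) = √(6.262² + 4.0072²) = √55.2703 = 7.4344 km/s.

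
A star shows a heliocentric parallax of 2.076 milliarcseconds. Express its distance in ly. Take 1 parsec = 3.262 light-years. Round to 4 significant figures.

p = 2.076 milliarcseconds = 0.002076 arcsec.
d = 1/p = 1/0.002076 = 481.7 pc.
In light-years: 481.7 × 3.262 = 1571.3 ly.

1571 ly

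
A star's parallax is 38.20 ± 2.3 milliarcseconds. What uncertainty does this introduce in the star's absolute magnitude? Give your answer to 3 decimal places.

σ_M = 0.131 mag

M = m − 5 log₁₀ d + 5 = m + 5 log₁₀ p + 5, so ∂M/∂p = 5/(p ln 10).
σ_M = (5/ln 10) · (σ_p/p) = 2.1715 × 2.3/38.20 = 2.1715 × 0.060209 = 0.13074.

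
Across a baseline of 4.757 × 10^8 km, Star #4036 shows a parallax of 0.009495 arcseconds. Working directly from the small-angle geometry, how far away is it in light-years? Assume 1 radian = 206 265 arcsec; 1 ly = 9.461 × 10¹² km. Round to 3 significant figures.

1090 ly

θ = 0.009495″ = 0.009495/206265 = 4.6033 × 10^-8 rad.
d = B/θ = (4.757 × 10^8) / (4.6033 × 10^-8) = 1.0334 × 10^16 km = (1.0334 × 10^16) / (9.461 × 10^12) ly = 1092.3 ly.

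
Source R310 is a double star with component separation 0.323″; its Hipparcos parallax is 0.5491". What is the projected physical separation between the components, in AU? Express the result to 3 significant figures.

d = 1/p = 1/0.5491″ = 1.8212 pc.
At distance d (pc), an angle of θ arcsec spans θ·d AU: s = 0.323 × 1.8212 = 0.58825 AU.

0.588 AU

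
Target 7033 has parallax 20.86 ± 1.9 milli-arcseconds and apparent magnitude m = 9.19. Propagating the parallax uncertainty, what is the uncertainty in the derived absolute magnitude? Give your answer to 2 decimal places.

σ_M = 0.20 mag

M = m − 5 log₁₀ d + 5 = m + 5 log₁₀ p + 5, so ∂M/∂p = 5/(p ln 10).
σ_M = (5/ln 10) · (σ_p/p) = 2.1715 × 1.9/20.86 = 2.1715 × 0.091083 = 0.19779.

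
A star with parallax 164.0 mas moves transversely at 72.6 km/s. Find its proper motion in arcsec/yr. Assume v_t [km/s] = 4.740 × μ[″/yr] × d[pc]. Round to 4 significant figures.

d = 1/p = 1/0.1640″ = 6.0976 pc.
μ = v_t / (4.74 d) = 72.6 / (4.74 × 6.0976) = 72.6 / 28.903 = 2.5118 ″/yr.

2.512 arcsec/yr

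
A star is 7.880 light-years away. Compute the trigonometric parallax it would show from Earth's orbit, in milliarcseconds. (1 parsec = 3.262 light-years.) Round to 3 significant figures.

414 mas

d = 7.880 ly ÷ 3.262 = 2.4157 pc.
p = 1/d = 1/2.4157 = 0.41396 arcsec.
= 0.41396 × 1000 = 413.96 mas.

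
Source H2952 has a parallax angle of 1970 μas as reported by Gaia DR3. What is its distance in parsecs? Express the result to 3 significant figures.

508 pc

p = 1970 μas = 0.001970 arcsec.
d = 1/p = 1/0.001970 = 507.61 pc.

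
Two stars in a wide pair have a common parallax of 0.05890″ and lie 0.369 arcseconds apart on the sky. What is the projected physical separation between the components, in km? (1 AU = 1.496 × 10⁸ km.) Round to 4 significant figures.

9.372 × 10^8 km

d = 1/p = 1/0.05890″ = 16.978 pc.
At distance d (pc), an angle of θ arcsec spans θ·d AU: s = 0.369 × 16.978 = 6.2649 AU.
= 6.2649 × 1.496 × 10⁸ km = 9.3723 × 10^8 km.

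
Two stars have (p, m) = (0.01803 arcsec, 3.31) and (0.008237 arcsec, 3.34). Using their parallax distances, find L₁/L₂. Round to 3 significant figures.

d₁ = 1/p₁ = 1/0.01803″ = 55.463 pc; d₂ = 1/p₂ = 1/0.008237″ = 121.4 pc.
M₁ = m₁ − 5 log₁₀ d₁ + 5 = 3.31 − 8.7200 + 5 = -0.4100.
M₂ = 3.34 − 10.4211 + 5 = -2.0811.
L₁/L₂ = 10^(0.4(M₂ − M₁)) = 10^(0.4 × (-1.6711)) = 10^(-0.66844) = 0.21457.

L₁/L₂ = 0.215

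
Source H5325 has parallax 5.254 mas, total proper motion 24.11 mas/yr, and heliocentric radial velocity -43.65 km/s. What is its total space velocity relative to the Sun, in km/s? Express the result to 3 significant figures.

48.8 km/s

d = 1/p = 1/0.005254″ = 190.33 pc.
μ = 24.11 mas/yr = 0.02411 ″/yr.
v_t = 4.740 μ d = 4.740 × 0.02411 × 190.33 = 21.751 km/s.
v = √(v_r² + v_t²) = √((-43.65)² + 21.751²) = √2378.43 = 48.769 km/s.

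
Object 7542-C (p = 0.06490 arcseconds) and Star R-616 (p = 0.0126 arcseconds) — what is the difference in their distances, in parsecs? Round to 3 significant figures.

64.0 pc

d_A = 1/0.06490″ = 15.408 pc; d_B = 1/0.01260″ = 79.365 pc.
|d_B − d_A| = |79.365 − 15.408| = 63.957 pc.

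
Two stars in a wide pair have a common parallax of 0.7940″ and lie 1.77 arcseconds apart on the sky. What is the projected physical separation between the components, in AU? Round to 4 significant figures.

d = 1/p = 1/0.7940″ = 1.2594 pc.
At distance d (pc), an angle of θ arcsec spans θ·d AU: s = 1.77 × 1.2594 = 2.2291 AU.

2.229 AU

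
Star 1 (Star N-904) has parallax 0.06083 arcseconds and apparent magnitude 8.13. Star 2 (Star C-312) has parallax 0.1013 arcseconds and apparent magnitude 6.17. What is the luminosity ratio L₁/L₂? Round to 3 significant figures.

d₁ = 1/p₁ = 1/0.06083″ = 16.439 pc; d₂ = 1/p₂ = 1/0.1013″ = 9.8717 pc.
M₁ = m₁ − 5 log₁₀ d₁ + 5 = 8.13 − 6.0794 + 5 = 7.0506.
M₂ = 6.17 − 4.9720 + 5 = 6.1980.
L₁/L₂ = 10^(0.4(M₂ − M₁)) = 10^(0.4 × (-0.8526)) = 10^(-0.34104) = 0.45599.

L₁/L₂ = 0.456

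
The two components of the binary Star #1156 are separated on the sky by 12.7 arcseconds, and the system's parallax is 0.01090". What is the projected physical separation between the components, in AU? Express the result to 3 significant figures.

d = 1/p = 1/0.01090″ = 91.743 pc.
At distance d (pc), an angle of θ arcsec spans θ·d AU: s = 12.7 × 91.743 = 1165.1 AU.

1170 AU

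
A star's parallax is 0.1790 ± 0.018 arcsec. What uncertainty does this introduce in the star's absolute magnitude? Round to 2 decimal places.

M = m − 5 log₁₀ d + 5 = m + 5 log₁₀ p + 5, so ∂M/∂p = 5/(p ln 10).
σ_M = (5/ln 10) · (σ_p/p) = 2.1715 × 0.018/0.1790 = 2.1715 × 0.10056 = 0.21837.

σ_M = 0.22 mag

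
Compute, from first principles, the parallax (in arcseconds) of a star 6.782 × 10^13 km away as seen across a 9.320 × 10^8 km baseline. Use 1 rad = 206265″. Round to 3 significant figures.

θ ≈ B/d = (9.320 × 10^8) / (6.782 × 10^13) = 1.3742 × 10^-5 rad.
In arcseconds: 1.3742 × 10^-5 × 206265 = 2.8345″.

2.83 arcsec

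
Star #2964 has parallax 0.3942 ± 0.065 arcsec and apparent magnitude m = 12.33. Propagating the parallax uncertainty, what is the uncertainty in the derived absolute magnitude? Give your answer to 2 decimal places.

M = m − 5 log₁₀ d + 5 = m + 5 log₁₀ p + 5, so ∂M/∂p = 5/(p ln 10).
σ_M = (5/ln 10) · (σ_p/p) = 2.1715 × 0.065/0.3942 = 2.1715 × 0.16489 = 0.35806.

σ_M = 0.36 mag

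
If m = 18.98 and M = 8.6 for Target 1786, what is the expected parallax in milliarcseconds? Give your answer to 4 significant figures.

m − M = 18.98 − 8.6 = 10.38.
d = 10^((m−M)/5 + 1) = 10^3.076 = 1191.2 pc.
p = 1/d = 1/1191.2 = 0.00083949 arcsec = 0.83949 mas.

0.8395 mas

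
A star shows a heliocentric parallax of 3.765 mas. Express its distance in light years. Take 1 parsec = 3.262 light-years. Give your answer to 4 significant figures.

p = 3.765 mas = 0.003765 arcsec.
d = 1/p = 1/0.003765 = 265.6 pc.
In light-years: 265.6 × 3.262 = 866.39 ly.

866.4 light years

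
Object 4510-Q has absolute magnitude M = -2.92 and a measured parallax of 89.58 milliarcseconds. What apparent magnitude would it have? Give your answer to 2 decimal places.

m = -2.68

d = 1/p = 1/0.08958″ = 11.163 pc.
m − M = 5 log₁₀ d − 5 = 5 log₁₀(11.163) − 5 = 5.2389 − 5 = 0.2389.
m = M + (m − M) = -2.92 + 0.2389 = -2.68.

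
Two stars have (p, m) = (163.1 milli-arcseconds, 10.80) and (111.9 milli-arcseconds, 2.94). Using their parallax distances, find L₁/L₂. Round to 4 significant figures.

d₁ = 1/p₁ = 1/0.1631″ = 6.1312 pc; d₂ = 1/p₂ = 1/0.1119″ = 8.9366 pc.
M₁ = m₁ − 5 log₁₀ d₁ + 5 = 10.80 − 3.9377 + 5 = 11.8623.
M₂ = 2.94 − 4.7559 + 5 = 3.1841.
L₁/L₂ = 10^(0.4(M₂ − M₁)) = 10^(0.4 × (-8.6782)) = 10^(-3.47128) = 0.00033785.

L₁/L₂ = 0.0003379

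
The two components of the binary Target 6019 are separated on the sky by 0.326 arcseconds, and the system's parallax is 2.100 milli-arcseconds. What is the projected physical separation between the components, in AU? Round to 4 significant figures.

d = 1/p = 1/0.002100″ = 476.19 pc.
At distance d (pc), an angle of θ arcsec spans θ·d AU: s = 0.326 × 476.19 = 155.24 AU.

155.2 AU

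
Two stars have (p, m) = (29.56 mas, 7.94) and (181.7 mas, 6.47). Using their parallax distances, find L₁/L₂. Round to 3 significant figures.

L₁/L₂ = 9.76

d₁ = 1/p₁ = 1/0.02956″ = 33.829 pc; d₂ = 1/p₂ = 1/0.1817″ = 5.5036 pc.
M₁ = m₁ − 5 log₁₀ d₁ + 5 = 7.94 − 7.6464 + 5 = 5.2936.
M₂ = 6.47 − 3.7032 + 5 = 7.7668.
L₁/L₂ = 10^(0.4(M₂ − M₁)) = 10^(0.4 × 2.4732) = 10^0.98928 = 9.7562.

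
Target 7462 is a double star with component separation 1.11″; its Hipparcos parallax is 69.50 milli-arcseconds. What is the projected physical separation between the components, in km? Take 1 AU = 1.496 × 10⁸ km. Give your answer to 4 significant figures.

d = 1/p = 1/0.06950″ = 14.388 pc.
At distance d (pc), an angle of θ arcsec spans θ·d AU: s = 1.11 × 14.388 = 15.971 AU.
= 15.971 × 1.496 × 10⁸ km = 2.3893 × 10^9 km.

2.389 × 10^9 km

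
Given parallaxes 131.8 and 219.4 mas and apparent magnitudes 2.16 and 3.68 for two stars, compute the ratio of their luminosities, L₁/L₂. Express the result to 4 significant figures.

L₁/L₂ = 11.24

d₁ = 1/p₁ = 1/0.1318″ = 7.5873 pc; d₂ = 1/p₂ = 1/0.2194″ = 4.5579 pc.
M₁ = m₁ − 5 log₁₀ d₁ + 5 = 2.16 − 4.4004 + 5 = 2.7596.
M₂ = 3.68 − 3.2938 + 5 = 5.3862.
L₁/L₂ = 10^(0.4(M₂ − M₁)) = 10^(0.4 × 2.6266) = 10^1.05064 = 11.237.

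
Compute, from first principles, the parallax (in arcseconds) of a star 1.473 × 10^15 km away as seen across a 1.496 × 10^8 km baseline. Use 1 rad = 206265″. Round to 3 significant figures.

θ ≈ B/d = (1.496 × 10^8) / (1.473 × 10^15) = 1.0156 × 10^-7 rad.
In arcseconds: 1.0156 × 10^-7 × 206265 = 0.020948″.

0.0209 arcsec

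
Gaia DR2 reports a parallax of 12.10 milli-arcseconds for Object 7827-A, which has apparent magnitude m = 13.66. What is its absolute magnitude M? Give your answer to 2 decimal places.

d = 1/p = 1/0.01210″ = 82.645 pc.
m − M = 5 log₁₀(82.645) − 5 = 9.5861 − 5 = 4.5861.
M = m − (m − M) = 13.66 − 4.5861 = 9.07.

M = 9.07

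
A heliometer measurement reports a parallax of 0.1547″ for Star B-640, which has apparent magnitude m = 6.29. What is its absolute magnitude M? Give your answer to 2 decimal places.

M = 7.24

d = 1/p = 1/0.1547″ = 6.4641 pc.
m − M = 5 log₁₀(6.4641) − 5 = 4.0525 − 5 = -0.9475.
M = m − (m − M) = 6.29 − (-0.9475) = 7.24.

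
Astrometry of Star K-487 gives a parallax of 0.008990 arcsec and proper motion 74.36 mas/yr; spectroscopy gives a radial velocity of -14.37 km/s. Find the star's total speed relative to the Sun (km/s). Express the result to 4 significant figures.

41.76 km/s

d = 1/p = 1/0.008990″ = 111.23 pc.
μ = 74.36 mas/yr = 0.07436 ″/yr.
v_t = 4.740 μ d = 4.740 × 0.07436 × 111.23 = 39.205 km/s.
v = √(v_r² + v_t²) = √((-14.37)² + 39.205²) = √1743.53 = 41.756 km/s.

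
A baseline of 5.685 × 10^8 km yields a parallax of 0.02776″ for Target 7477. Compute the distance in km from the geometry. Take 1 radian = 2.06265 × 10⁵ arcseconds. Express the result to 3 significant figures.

θ = 0.02776″ = 0.02776/206265 = 1.3458 × 10^-7 rad.
d = B/θ = (5.685 × 10^8) / (1.3458 × 10^-7) = 4.2243 × 10^15 km.

4.22 × 10^15 km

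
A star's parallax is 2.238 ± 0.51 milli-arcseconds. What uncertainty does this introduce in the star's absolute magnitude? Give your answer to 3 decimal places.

M = m − 5 log₁₀ d + 5 = m + 5 log₁₀ p + 5, so ∂M/∂p = 5/(p ln 10).
σ_M = (5/ln 10) · (σ_p/p) = 2.1715 × 0.51/2.238 = 2.1715 × 0.22788 = 0.49484.

σ_M = 0.495 mag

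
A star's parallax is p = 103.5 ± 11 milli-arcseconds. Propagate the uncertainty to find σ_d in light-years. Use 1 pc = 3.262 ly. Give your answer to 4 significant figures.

3.350 ly

d = 1/p, so σ_d = σ_p / p².
σ_d = 0.0110 / (0.1035)² = 0.0110 / 0.010712 = 1.0269 pc = 1.0269 × 3.262 ly = 3.3497 ly.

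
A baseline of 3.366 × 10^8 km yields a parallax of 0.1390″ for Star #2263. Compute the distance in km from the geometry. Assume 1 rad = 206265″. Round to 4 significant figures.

4.995 × 10^14 km

θ = 0.1390″ = 0.1390/206265 = 6.7389 × 10^-7 rad.
d = B/θ = (3.366 × 10^8) / (6.7389 × 10^-7) = 4.9949 × 10^14 km.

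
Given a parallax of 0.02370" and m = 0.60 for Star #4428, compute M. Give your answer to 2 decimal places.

M = -2.53

d = 1/p = 1/0.02370″ = 42.194 pc.
m − M = 5 log₁₀(42.194) − 5 = 8.1263 − 5 = 3.1263.
M = m − (m − M) = 0.60 − 3.1263 = -2.53.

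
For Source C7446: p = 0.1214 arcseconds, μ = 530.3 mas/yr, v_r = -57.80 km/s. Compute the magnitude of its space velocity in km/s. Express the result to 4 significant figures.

d = 1/p = 1/0.1214″ = 8.2372 pc.
μ = 530.3 mas/yr = 0.5303 ″/yr.
v_t = 4.740 μ d = 4.740 × 0.5303 × 8.2372 = 20.705 km/s.
v = √(v_r² + v_t²) = √((-57.80)² + 20.705²) = √3769.54 = 61.397 km/s.

61.40 km/s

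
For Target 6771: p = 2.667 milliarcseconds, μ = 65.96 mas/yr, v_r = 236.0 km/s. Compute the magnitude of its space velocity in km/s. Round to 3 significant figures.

264 km/s

d = 1/p = 1/0.002667″ = 374.95 pc.
μ = 65.96 mas/yr = 0.06596 ″/yr.
v_t = 4.740 μ d = 4.740 × 0.06596 × 374.95 = 117.23 km/s.
v = √(v_r² + v_t²) = √(236.0² + 117.23²) = √69438.9 = 263.51 km/s.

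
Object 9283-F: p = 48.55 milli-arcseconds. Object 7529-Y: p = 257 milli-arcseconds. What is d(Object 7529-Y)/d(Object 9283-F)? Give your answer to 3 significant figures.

0.189

Since d = 1/p, d_B/d_A = p_A/p_B.
= 48.55 / 257 = 0.18891.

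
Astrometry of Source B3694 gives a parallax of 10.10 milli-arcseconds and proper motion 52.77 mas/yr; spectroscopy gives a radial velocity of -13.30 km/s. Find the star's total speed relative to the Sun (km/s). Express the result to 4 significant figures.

28.11 km/s

d = 1/p = 1/0.01010″ = 99.01 pc.
μ = 52.77 mas/yr = 0.05277 ″/yr.
v_t = 4.740 μ d = 4.740 × 0.05277 × 99.01 = 24.765 km/s.
v = √(v_r² + v_t²) = √((-13.30)² + 24.765²) = √790.195 = 28.11 km/s.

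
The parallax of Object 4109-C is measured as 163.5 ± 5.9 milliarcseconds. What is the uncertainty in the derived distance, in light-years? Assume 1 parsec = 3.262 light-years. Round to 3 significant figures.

0.720 ly

d = 1/p, so σ_d = σ_p / p².
σ_d = 0.00590 / (0.1635)² = 0.00590 / 0.026732 = 0.22071 pc = 0.22071 × 3.262 ly = 0.71996 ly.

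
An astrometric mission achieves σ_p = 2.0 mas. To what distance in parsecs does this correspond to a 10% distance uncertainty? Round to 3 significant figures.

50.0 pc

σ_d/d = σ_p/p, so the condition is σ_p/p ≤ 0.10, i.e. p ≥ σ_p/0.10.
p_min = 2.0/0.10 = 20 mas = 0.02 arcsec.
d_max = 1/p_min = 1/0.02 = 50 pc.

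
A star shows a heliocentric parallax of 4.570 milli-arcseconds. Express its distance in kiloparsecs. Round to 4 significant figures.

0.2188 kpc

p = 4.570 milli-arcseconds = 0.004570 arcsec.
d = 1/p = 1/0.004570 = 218.82 pc.
= 0.21882 kpc.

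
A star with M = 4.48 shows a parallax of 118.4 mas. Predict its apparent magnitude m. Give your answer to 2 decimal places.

m = 4.11

d = 1/p = 1/0.1184″ = 8.4459 pc.
m − M = 5 log₁₀ d − 5 = 5 log₁₀(8.4459) − 5 = 4.6332 − 5 = -0.3668.
m = M + (m − M) = 4.48 + (-0.3668) = 4.11.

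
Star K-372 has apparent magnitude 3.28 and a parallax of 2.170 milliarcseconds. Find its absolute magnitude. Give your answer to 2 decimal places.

M = -5.04

d = 1/p = 1/0.002170″ = 460.83 pc.
m − M = 5 log₁₀(460.83) − 5 = 13.3177 − 5 = 8.3177.
M = m − (m − M) = 3.28 − 8.3177 = -5.04.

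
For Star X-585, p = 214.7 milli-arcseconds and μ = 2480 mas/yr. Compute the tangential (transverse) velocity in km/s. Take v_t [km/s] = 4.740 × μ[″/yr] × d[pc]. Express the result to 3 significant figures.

54.8 km/s

d = 1/p = 1/0.2147″ = 4.6577 pc.
μ = 2480 mas/yr = 2.48 ″/yr.
v_t = 4.74 × μ × d = 4.74 × 2.48 × 4.6577 = 54.752 km/s.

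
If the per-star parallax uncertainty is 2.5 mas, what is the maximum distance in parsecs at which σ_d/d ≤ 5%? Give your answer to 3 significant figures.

20.0 pc

σ_d/d = σ_p/p, so the condition is σ_p/p ≤ 0.05, i.e. p ≥ σ_p/0.05.
p_min = 2.5/0.05 = 50 mas = 0.05 arcsec.
d_max = 1/p_min = 1/0.05 = 20 pc.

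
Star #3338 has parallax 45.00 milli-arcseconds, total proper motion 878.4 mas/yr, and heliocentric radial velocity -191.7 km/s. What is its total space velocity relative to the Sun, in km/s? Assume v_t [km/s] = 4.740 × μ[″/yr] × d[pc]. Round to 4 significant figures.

d = 1/p = 1/0.04500″ = 22.222 pc.
μ = 878.4 mas/yr = 0.8784 ″/yr.
v_t = 4.740 μ d = 4.740 × 0.8784 × 22.222 = 92.524 km/s.
v = √(v_r² + v_t²) = √((-191.7)² + 92.524²) = √45309.6 = 212.86 km/s.

212.9 km/s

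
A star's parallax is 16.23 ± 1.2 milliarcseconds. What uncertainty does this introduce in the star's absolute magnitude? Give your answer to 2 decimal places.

M = m − 5 log₁₀ d + 5 = m + 5 log₁₀ p + 5, so ∂M/∂p = 5/(p ln 10).
σ_M = (5/ln 10) · (σ_p/p) = 2.1715 × 1.2/16.23 = 2.1715 × 0.073937 = 0.16055.

σ_M = 0.16 mag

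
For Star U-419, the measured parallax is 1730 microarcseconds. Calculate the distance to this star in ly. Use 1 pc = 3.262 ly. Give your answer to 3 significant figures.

p = 1730 microarcseconds = 0.001730 arcsec.
d = 1/p = 1/0.001730 = 578.03 pc.
In light-years: 578.03 × 3.262 = 1885.5 ly.

1890 ly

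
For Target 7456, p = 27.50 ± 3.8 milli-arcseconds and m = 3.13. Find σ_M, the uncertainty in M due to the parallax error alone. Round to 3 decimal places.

σ_M = 0.300 mag

M = m − 5 log₁₀ d + 5 = m + 5 log₁₀ p + 5, so ∂M/∂p = 5/(p ln 10).
σ_M = (5/ln 10) · (σ_p/p) = 2.1715 × 3.8/27.50 = 2.1715 × 0.13818 = 0.30006.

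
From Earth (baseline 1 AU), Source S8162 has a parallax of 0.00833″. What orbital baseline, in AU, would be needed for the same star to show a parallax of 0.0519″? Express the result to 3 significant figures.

Parallax scales linearly with baseline: p ∝ B, so B = p_target / p_Earth × 1 AU.
B = 0.0519 / 0.00833 = 6.2305 AU.

6.23 AU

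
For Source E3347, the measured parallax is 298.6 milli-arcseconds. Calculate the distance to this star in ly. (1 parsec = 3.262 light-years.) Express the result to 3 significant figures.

10.9 ly

p = 298.6 milli-arcseconds = 0.2986 arcsec.
d = 1/p = 1/0.2986 = 3.349 pc.
In light-years: 3.349 × 3.262 = 10.924 ly.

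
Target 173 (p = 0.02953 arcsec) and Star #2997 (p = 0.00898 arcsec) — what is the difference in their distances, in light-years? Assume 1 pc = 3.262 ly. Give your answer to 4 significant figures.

d_A = 1/0.02953″ = 33.864 pc; d_B = 1/0.008980″ = 111.36 pc.
|d_B − d_A| = |111.36 − 33.864| = 77.496 pc = 77.496 × 3.262 ly = 252.79 ly.

252.8 ly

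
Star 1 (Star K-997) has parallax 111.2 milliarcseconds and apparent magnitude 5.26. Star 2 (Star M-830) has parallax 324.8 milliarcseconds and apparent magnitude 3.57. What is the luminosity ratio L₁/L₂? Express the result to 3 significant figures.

d₁ = 1/p₁ = 1/0.1112″ = 8.9928 pc; d₂ = 1/p₂ = 1/0.3248″ = 3.0788 pc.
M₁ = m₁ − 5 log₁₀ d₁ + 5 = 5.26 − 4.7695 + 5 = 5.4905.
M₂ = 3.57 − 2.4419 + 5 = 6.1281.
L₁/L₂ = 10^(0.4(M₂ − M₁)) = 10^(0.4 × 0.6376) = 10^0.25504 = 1.799.

L₁/L₂ = 1.80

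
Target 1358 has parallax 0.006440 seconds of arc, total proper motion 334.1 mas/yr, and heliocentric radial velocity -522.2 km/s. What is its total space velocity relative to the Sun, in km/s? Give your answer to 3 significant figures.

577 km/s

d = 1/p = 1/0.006440″ = 155.28 pc.
μ = 334.1 mas/yr = 0.3341 ″/yr.
v_t = 4.740 μ d = 4.740 × 0.3341 × 155.28 = 245.91 km/s.
v = √(v_r² + v_t²) = √((-522.2)² + 245.91²) = √333165 = 577.2 km/s.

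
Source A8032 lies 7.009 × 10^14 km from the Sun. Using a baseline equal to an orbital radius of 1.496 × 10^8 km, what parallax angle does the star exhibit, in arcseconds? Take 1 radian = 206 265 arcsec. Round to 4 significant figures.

θ ≈ B/d = (1.496 × 10^8) / (7.009 × 10^14) = 2.1344 × 10^-7 rad.
In arcseconds: 2.1344 × 10^-7 × 206265 = 0.044025″.

0.04403 arcsec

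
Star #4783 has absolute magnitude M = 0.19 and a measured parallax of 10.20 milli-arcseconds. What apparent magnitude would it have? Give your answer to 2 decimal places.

m = 5.15

d = 1/p = 1/0.01020″ = 98.039 pc.
m − M = 5 log₁₀ d − 5 = 5 log₁₀(98.039) − 5 = 9.9570 − 5 = 4.9570.
m = M + (m − M) = 0.19 + 4.9570 = 5.15.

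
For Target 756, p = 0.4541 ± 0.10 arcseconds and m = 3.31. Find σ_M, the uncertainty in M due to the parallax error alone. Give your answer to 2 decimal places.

M = m − 5 log₁₀ d + 5 = m + 5 log₁₀ p + 5, so ∂M/∂p = 5/(p ln 10).
σ_M = (5/ln 10) · (σ_p/p) = 2.1715 × 0.10/0.4541 = 2.1715 × 0.22022 = 0.47821.

σ_M = 0.48 mag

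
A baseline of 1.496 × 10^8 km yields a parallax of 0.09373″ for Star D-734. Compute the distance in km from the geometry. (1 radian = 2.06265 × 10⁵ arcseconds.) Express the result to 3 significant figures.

3.29 × 10^14 km

θ = 0.09373″ = 0.09373/206265 = 4.5442 × 10^-7 rad.
d = B/θ = (1.496 × 10^8) / (4.5442 × 10^-7) = 3.2921 × 10^14 km.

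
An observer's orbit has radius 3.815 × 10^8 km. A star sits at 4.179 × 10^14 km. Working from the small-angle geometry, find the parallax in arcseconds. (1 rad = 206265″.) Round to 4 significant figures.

θ ≈ B/d = (3.815 × 10^8) / (4.179 × 10^14) = 9.1290 × 10^-7 rad.
In arcseconds: 9.1290 × 10^-7 × 206265 = 0.1883″.

0.1883 arcsec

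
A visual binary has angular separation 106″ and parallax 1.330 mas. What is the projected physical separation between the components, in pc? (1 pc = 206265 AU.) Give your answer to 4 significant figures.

0.3864 pc

d = 1/p = 1/0.001330″ = 751.88 pc.
At distance d (pc), an angle of θ arcsec spans θ·d AU: s = 106 × 751.88 = 79699 AU.
= 79699 / 206265 = 0.38639 pc.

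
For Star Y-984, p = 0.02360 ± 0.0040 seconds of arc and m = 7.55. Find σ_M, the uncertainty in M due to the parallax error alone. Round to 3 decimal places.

M = m − 5 log₁₀ d + 5 = m + 5 log₁₀ p + 5, so ∂M/∂p = 5/(p ln 10).
σ_M = (5/ln 10) · (σ_p/p) = 2.1715 × 0.0040/0.02360 = 2.1715 × 0.16949 = 0.36805.

σ_M = 0.368 mag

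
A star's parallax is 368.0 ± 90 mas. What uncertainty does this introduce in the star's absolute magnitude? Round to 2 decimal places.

σ_M = 0.53 mag

M = m − 5 log₁₀ d + 5 = m + 5 log₁₀ p + 5, so ∂M/∂p = 5/(p ln 10).
σ_M = (5/ln 10) · (σ_p/p) = 2.1715 × 90/368.0 = 2.1715 × 0.24457 = 0.53108.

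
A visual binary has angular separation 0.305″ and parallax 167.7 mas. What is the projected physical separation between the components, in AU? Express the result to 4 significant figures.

d = 1/p = 1/0.1677″ = 5.963 pc.
At distance d (pc), an angle of θ arcsec spans θ·d AU: s = 0.305 × 5.963 = 1.8187 AU.

1.819 AU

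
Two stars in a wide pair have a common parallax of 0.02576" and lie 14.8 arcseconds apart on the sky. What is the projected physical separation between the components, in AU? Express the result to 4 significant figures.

574.5 AU

d = 1/p = 1/0.02576″ = 38.82 pc.
At distance d (pc), an angle of θ arcsec spans θ·d AU: s = 14.8 × 38.82 = 574.54 AU.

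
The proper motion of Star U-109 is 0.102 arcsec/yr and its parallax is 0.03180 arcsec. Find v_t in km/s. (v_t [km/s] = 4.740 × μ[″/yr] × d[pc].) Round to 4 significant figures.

d = 1/p = 1/0.03180″ = 31.447 pc.
v_t = 4.74 × μ × d = 4.74 × 0.102 × 31.447 = 15.204 km/s.

15.20 km/s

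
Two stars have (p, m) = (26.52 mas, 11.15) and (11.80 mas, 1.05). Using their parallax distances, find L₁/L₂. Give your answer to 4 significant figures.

L₁/L₂ = 1.806 × 10^-5

d₁ = 1/p₁ = 1/0.02652″ = 37.707 pc; d₂ = 1/p₂ = 1/0.01180″ = 84.746 pc.
M₁ = m₁ − 5 log₁₀ d₁ + 5 = 11.15 − 7.8821 + 5 = 8.2679.
M₂ = 1.05 − 9.6406 + 5 = -3.5906.
L₁/L₂ = 10^(0.4(M₂ − M₁)) = 10^(0.4 × (-11.8585)) = 10^(-4.74340) = 0.000018055.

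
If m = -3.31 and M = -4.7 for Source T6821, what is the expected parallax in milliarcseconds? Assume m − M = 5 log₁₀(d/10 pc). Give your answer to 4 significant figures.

52.72 mas

m − M = -3.31 − (-4.7) = 1.39.
d = 10^((m−M)/5 + 1) = 10^1.278 = 18.967 pc.
p = 1/d = 1/18.967 = 0.052723 arcsec = 52.723 mas.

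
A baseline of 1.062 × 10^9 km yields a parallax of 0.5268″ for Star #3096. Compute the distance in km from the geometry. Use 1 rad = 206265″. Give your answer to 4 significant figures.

4.158 × 10^14 km

θ = 0.5268″ = 0.5268/206265 = 2.5540 × 10^-6 rad.
d = B/θ = (1.062 × 10^9) / (2.5540 × 10^-6) = 4.1582 × 10^14 km.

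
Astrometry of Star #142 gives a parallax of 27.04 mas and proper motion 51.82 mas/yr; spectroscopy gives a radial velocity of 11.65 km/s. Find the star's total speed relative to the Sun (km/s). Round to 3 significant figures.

d = 1/p = 1/0.02704″ = 36.982 pc.
μ = 51.82 mas/yr = 0.05182 ″/yr.
v_t = 4.740 μ d = 4.740 × 0.05182 × 36.982 = 9.0838 km/s.
v = √(v_r² + v_t²) = √(11.65² + 9.0838²) = √218.238 = 14.773 km/s.

14.8 km/s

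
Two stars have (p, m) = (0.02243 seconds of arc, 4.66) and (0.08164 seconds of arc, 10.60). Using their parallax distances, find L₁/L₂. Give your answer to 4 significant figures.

d₁ = 1/p₁ = 1/0.02243″ = 44.583 pc; d₂ = 1/p₂ = 1/0.08164″ = 12.249 pc.
M₁ = m₁ − 5 log₁₀ d₁ + 5 = 4.66 − 8.2458 + 5 = 1.4142.
M₂ = 10.60 − 5.4405 + 5 = 10.1595.
L₁/L₂ = 10^(0.4(M₂ − M₁)) = 10^(0.4 × 8.7453) = 10^3.49812 = 3148.6.

L₁/L₂ = 3149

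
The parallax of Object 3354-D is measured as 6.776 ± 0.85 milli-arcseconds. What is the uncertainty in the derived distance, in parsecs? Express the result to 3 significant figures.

d = 1/p, so σ_d = σ_p / p².
σ_d = 0.000850 / (0.006776)² = 0.000850 / 0.000045914 = 18.513 pc.

18.5 pc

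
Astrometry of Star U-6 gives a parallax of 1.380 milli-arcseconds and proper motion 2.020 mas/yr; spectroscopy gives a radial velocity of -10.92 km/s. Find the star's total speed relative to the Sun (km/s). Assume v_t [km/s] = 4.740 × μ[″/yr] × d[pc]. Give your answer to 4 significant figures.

12.94 km/s

d = 1/p = 1/0.001380″ = 724.64 pc.
μ = 2.020 mas/yr = 0.002020 ″/yr.
v_t = 4.740 μ d = 4.740 × 0.002020 × 724.64 = 6.9383 km/s.
v = √(v_r² + v_t²) = √((-10.92)² + 6.9383²) = √167.386 = 12.938 km/s.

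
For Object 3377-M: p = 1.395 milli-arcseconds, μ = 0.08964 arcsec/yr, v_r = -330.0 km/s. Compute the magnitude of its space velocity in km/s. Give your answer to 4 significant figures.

d = 1/p = 1/0.001395″ = 716.85 pc.
v_t = 4.740 μ d = 4.740 × 0.08964 × 716.85 = 304.58 km/s.
v = √(v_r² + v_t²) = √((-330.0)² + 304.58²) = √201669 = 449.08 km/s.

449.1 km/s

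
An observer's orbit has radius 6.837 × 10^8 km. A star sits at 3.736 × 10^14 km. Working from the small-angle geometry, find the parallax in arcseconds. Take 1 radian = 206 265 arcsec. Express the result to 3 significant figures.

0.377 arcsec

θ ≈ B/d = (6.837 × 10^8) / (3.736 × 10^14) = 1.8300 × 10^-6 rad.
In arcseconds: 1.8300 × 10^-6 × 206265 = 0.37746″.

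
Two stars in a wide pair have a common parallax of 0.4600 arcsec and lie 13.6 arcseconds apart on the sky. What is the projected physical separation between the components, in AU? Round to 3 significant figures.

29.6 AU

d = 1/p = 1/0.4600″ = 2.1739 pc.
At distance d (pc), an angle of θ arcsec spans θ·d AU: s = 13.6 × 2.1739 = 29.565 AU.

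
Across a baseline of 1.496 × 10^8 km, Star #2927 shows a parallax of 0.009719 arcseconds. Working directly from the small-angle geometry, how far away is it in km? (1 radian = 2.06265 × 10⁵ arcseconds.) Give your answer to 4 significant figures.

θ = 0.009719″ = 0.009719/206265 = 4.7119 × 10^-8 rad.
d = B/θ = (1.496 × 10^8) / (4.7119 × 10^-8) = 3.1749 × 10^15 km.

3.175 × 10^15 km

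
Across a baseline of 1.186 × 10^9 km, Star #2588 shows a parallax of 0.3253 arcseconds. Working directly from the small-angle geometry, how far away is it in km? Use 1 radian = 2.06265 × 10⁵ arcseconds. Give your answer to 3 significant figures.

θ = 0.3253″ = 0.3253/206265 = 1.5771 × 10^-6 rad.
d = B/θ = (1.186 × 10^9) / (1.5771 × 10^-6) = 7.5201 × 10^14 km.

7.52 × 10^14 km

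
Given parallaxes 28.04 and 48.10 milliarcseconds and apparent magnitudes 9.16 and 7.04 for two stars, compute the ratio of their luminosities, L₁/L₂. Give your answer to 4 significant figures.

L₁/L₂ = 0.4176

d₁ = 1/p₁ = 1/0.02804″ = 35.663 pc; d₂ = 1/p₂ = 1/0.04810″ = 20.79 pc.
M₁ = m₁ − 5 log₁₀ d₁ + 5 = 9.16 − 7.7611 + 5 = 6.3989.
M₂ = 7.04 − 6.5893 + 5 = 5.4507.
L₁/L₂ = 10^(0.4(M₂ − M₁)) = 10^(0.4 × (-0.9482)) = 10^(-0.37928) = 0.41756.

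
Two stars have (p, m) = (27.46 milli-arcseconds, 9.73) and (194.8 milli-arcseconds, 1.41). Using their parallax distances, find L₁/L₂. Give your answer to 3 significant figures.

d₁ = 1/p₁ = 1/0.02746″ = 36.417 pc; d₂ = 1/p₂ = 1/0.1948″ = 5.1335 pc.
M₁ = m₁ − 5 log₁₀ d₁ + 5 = 9.73 − 7.8065 + 5 = 6.9235.
M₂ = 1.41 − 3.5521 + 5 = 2.8579.
L₁/L₂ = 10^(0.4(M₂ − M₁)) = 10^(0.4 × (-4.0656)) = 10^(-1.62624) = 0.023646.

L₁/L₂ = 0.0236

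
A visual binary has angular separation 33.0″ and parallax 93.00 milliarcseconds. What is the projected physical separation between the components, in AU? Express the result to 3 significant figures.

355 AU

d = 1/p = 1/0.09300″ = 10.753 pc.
At distance d (pc), an angle of θ arcsec spans θ·d AU: s = 33.0 × 10.753 = 354.85 AU.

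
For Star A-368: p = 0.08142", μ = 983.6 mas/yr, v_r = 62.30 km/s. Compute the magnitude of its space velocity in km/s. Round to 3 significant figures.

84.6 km/s

d = 1/p = 1/0.08142″ = 12.282 pc.
μ = 983.6 mas/yr = 0.9836 ″/yr.
v_t = 4.740 μ d = 4.740 × 0.9836 × 12.282 = 57.262 km/s.
v = √(v_r² + v_t²) = √(62.30² + 57.262²) = √7160.23 = 84.618 km/s.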